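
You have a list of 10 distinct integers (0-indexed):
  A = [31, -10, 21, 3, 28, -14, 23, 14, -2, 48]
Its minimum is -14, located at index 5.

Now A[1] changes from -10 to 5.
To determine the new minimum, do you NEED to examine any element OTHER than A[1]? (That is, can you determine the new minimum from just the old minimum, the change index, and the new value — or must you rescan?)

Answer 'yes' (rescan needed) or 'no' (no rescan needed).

Answer: no

Derivation:
Old min = -14 at index 5
Change at index 1: -10 -> 5
Index 1 was NOT the min. New min = min(-14, 5). No rescan of other elements needed.
Needs rescan: no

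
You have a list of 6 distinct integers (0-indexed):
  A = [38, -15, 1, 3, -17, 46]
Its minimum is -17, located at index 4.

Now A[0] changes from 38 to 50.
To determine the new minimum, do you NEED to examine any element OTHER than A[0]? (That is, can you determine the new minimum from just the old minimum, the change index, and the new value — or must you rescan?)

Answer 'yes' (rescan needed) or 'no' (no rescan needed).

Old min = -17 at index 4
Change at index 0: 38 -> 50
Index 0 was NOT the min. New min = min(-17, 50). No rescan of other elements needed.
Needs rescan: no

Answer: no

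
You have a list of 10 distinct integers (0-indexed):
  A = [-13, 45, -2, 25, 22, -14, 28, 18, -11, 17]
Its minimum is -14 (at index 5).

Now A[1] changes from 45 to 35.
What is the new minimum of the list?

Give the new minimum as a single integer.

Answer: -14

Derivation:
Old min = -14 (at index 5)
Change: A[1] 45 -> 35
Changed element was NOT the old min.
  New min = min(old_min, new_val) = min(-14, 35) = -14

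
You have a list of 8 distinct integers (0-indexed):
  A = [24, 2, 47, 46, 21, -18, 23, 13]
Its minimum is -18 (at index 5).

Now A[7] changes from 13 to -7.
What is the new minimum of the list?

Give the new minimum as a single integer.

Answer: -18

Derivation:
Old min = -18 (at index 5)
Change: A[7] 13 -> -7
Changed element was NOT the old min.
  New min = min(old_min, new_val) = min(-18, -7) = -18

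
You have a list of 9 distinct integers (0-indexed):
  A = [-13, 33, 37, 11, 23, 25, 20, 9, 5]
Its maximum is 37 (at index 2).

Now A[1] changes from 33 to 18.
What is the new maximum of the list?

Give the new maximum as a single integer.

Answer: 37

Derivation:
Old max = 37 (at index 2)
Change: A[1] 33 -> 18
Changed element was NOT the old max.
  New max = max(old_max, new_val) = max(37, 18) = 37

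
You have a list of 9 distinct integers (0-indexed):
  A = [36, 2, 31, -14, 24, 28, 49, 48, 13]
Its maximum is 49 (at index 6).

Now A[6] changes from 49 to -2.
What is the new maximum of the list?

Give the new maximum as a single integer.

Old max = 49 (at index 6)
Change: A[6] 49 -> -2
Changed element WAS the max -> may need rescan.
  Max of remaining elements: 48
  New max = max(-2, 48) = 48

Answer: 48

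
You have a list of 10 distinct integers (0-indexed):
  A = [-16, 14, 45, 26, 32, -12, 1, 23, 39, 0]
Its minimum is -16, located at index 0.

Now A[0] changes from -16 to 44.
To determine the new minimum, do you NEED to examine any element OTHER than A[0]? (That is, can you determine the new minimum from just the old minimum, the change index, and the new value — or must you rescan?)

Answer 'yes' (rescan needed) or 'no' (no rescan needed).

Answer: yes

Derivation:
Old min = -16 at index 0
Change at index 0: -16 -> 44
Index 0 WAS the min and new value 44 > old min -16. Must rescan other elements to find the new min.
Needs rescan: yes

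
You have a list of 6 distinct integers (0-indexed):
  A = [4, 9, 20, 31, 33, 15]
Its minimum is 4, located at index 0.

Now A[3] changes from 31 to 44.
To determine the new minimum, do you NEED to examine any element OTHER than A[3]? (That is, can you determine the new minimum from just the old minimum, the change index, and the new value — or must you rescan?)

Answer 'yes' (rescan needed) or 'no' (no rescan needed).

Old min = 4 at index 0
Change at index 3: 31 -> 44
Index 3 was NOT the min. New min = min(4, 44). No rescan of other elements needed.
Needs rescan: no

Answer: no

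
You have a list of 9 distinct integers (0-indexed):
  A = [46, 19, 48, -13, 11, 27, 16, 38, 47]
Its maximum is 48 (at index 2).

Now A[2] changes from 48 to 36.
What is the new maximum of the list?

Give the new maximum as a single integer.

Old max = 48 (at index 2)
Change: A[2] 48 -> 36
Changed element WAS the max -> may need rescan.
  Max of remaining elements: 47
  New max = max(36, 47) = 47

Answer: 47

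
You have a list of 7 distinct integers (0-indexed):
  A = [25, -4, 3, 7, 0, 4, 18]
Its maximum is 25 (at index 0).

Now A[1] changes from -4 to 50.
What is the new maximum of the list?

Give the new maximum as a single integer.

Answer: 50

Derivation:
Old max = 25 (at index 0)
Change: A[1] -4 -> 50
Changed element was NOT the old max.
  New max = max(old_max, new_val) = max(25, 50) = 50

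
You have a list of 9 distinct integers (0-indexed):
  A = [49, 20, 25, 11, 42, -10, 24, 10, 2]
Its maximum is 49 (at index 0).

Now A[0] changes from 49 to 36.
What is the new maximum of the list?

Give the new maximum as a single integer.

Answer: 42

Derivation:
Old max = 49 (at index 0)
Change: A[0] 49 -> 36
Changed element WAS the max -> may need rescan.
  Max of remaining elements: 42
  New max = max(36, 42) = 42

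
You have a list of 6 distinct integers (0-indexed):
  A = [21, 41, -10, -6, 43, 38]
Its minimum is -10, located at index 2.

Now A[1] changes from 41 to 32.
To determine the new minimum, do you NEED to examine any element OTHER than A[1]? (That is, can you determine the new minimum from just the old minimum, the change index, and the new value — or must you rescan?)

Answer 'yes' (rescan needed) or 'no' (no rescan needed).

Old min = -10 at index 2
Change at index 1: 41 -> 32
Index 1 was NOT the min. New min = min(-10, 32). No rescan of other elements needed.
Needs rescan: no

Answer: no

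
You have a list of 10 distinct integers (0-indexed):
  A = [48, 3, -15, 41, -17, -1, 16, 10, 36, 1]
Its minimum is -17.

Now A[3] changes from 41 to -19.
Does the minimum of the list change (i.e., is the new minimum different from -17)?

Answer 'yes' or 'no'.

Answer: yes

Derivation:
Old min = -17
Change: A[3] 41 -> -19
Changed element was NOT the min; min changes only if -19 < -17.
New min = -19; changed? yes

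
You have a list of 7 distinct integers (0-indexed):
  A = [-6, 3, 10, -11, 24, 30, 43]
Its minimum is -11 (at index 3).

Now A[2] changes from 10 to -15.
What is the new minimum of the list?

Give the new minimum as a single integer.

Answer: -15

Derivation:
Old min = -11 (at index 3)
Change: A[2] 10 -> -15
Changed element was NOT the old min.
  New min = min(old_min, new_val) = min(-11, -15) = -15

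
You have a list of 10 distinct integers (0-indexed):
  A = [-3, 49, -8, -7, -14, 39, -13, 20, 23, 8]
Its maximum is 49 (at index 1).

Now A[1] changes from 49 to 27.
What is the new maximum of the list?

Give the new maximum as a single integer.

Old max = 49 (at index 1)
Change: A[1] 49 -> 27
Changed element WAS the max -> may need rescan.
  Max of remaining elements: 39
  New max = max(27, 39) = 39

Answer: 39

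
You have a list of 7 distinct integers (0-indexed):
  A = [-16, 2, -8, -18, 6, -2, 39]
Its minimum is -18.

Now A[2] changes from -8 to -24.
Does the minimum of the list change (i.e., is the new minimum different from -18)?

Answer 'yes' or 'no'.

Answer: yes

Derivation:
Old min = -18
Change: A[2] -8 -> -24
Changed element was NOT the min; min changes only if -24 < -18.
New min = -24; changed? yes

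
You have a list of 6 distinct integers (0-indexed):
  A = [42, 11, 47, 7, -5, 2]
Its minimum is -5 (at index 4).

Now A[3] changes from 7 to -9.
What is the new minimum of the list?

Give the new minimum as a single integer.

Old min = -5 (at index 4)
Change: A[3] 7 -> -9
Changed element was NOT the old min.
  New min = min(old_min, new_val) = min(-5, -9) = -9

Answer: -9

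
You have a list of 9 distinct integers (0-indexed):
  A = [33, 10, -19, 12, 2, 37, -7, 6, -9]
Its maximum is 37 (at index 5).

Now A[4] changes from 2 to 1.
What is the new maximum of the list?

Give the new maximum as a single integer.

Old max = 37 (at index 5)
Change: A[4] 2 -> 1
Changed element was NOT the old max.
  New max = max(old_max, new_val) = max(37, 1) = 37

Answer: 37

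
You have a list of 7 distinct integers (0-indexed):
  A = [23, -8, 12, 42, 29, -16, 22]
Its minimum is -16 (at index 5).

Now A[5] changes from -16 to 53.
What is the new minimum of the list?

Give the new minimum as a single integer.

Answer: -8

Derivation:
Old min = -16 (at index 5)
Change: A[5] -16 -> 53
Changed element WAS the min. Need to check: is 53 still <= all others?
  Min of remaining elements: -8
  New min = min(53, -8) = -8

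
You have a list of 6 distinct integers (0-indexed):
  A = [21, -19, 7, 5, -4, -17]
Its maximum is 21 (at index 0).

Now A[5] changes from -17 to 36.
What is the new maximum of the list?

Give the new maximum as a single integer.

Old max = 21 (at index 0)
Change: A[5] -17 -> 36
Changed element was NOT the old max.
  New max = max(old_max, new_val) = max(21, 36) = 36

Answer: 36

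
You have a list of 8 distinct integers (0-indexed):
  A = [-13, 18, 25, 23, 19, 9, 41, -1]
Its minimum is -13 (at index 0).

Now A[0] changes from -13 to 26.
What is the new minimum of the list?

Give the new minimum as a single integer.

Old min = -13 (at index 0)
Change: A[0] -13 -> 26
Changed element WAS the min. Need to check: is 26 still <= all others?
  Min of remaining elements: -1
  New min = min(26, -1) = -1

Answer: -1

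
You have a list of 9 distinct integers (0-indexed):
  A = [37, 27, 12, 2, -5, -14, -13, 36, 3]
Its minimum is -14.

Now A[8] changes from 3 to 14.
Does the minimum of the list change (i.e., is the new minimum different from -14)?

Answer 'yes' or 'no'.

Old min = -14
Change: A[8] 3 -> 14
Changed element was NOT the min; min changes only if 14 < -14.
New min = -14; changed? no

Answer: no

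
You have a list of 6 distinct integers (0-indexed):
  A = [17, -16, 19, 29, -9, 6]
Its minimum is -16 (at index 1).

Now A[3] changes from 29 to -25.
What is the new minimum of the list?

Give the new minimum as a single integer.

Answer: -25

Derivation:
Old min = -16 (at index 1)
Change: A[3] 29 -> -25
Changed element was NOT the old min.
  New min = min(old_min, new_val) = min(-16, -25) = -25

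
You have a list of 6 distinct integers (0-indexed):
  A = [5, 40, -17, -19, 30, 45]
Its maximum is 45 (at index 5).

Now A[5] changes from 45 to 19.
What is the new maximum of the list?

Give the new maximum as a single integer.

Answer: 40

Derivation:
Old max = 45 (at index 5)
Change: A[5] 45 -> 19
Changed element WAS the max -> may need rescan.
  Max of remaining elements: 40
  New max = max(19, 40) = 40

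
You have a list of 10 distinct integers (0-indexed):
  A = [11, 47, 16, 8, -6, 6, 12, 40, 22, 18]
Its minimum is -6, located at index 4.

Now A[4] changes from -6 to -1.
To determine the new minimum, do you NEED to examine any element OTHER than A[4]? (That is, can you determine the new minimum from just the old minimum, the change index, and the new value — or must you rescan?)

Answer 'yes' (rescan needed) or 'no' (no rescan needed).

Answer: yes

Derivation:
Old min = -6 at index 4
Change at index 4: -6 -> -1
Index 4 WAS the min and new value -1 > old min -6. Must rescan other elements to find the new min.
Needs rescan: yes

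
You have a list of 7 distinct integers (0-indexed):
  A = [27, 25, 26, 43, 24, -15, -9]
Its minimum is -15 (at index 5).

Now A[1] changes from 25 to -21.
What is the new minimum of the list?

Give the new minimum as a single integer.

Answer: -21

Derivation:
Old min = -15 (at index 5)
Change: A[1] 25 -> -21
Changed element was NOT the old min.
  New min = min(old_min, new_val) = min(-15, -21) = -21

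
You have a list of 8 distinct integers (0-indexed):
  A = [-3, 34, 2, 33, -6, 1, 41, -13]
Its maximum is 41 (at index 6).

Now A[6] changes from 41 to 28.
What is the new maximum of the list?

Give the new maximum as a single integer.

Old max = 41 (at index 6)
Change: A[6] 41 -> 28
Changed element WAS the max -> may need rescan.
  Max of remaining elements: 34
  New max = max(28, 34) = 34

Answer: 34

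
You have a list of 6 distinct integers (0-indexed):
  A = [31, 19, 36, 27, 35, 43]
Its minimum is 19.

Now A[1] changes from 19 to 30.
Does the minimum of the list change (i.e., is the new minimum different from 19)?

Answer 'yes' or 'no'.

Answer: yes

Derivation:
Old min = 19
Change: A[1] 19 -> 30
Changed element was the min; new min must be rechecked.
New min = 27; changed? yes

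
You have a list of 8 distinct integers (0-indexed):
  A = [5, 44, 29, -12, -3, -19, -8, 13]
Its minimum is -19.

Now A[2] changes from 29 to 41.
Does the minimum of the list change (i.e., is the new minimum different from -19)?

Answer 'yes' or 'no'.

Answer: no

Derivation:
Old min = -19
Change: A[2] 29 -> 41
Changed element was NOT the min; min changes only if 41 < -19.
New min = -19; changed? no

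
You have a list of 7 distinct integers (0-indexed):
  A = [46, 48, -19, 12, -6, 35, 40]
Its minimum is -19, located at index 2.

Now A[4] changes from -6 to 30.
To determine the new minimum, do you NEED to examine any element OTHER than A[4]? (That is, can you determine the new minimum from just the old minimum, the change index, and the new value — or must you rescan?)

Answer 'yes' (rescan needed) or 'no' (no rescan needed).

Old min = -19 at index 2
Change at index 4: -6 -> 30
Index 4 was NOT the min. New min = min(-19, 30). No rescan of other elements needed.
Needs rescan: no

Answer: no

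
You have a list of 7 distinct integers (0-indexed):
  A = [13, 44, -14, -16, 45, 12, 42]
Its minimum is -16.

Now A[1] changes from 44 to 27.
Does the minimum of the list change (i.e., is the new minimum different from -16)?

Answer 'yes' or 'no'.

Answer: no

Derivation:
Old min = -16
Change: A[1] 44 -> 27
Changed element was NOT the min; min changes only if 27 < -16.
New min = -16; changed? no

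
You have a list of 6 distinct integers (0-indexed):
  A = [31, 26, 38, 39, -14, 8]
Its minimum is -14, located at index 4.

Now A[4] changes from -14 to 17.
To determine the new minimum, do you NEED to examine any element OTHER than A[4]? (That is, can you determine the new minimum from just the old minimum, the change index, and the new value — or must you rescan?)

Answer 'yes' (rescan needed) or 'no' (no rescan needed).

Answer: yes

Derivation:
Old min = -14 at index 4
Change at index 4: -14 -> 17
Index 4 WAS the min and new value 17 > old min -14. Must rescan other elements to find the new min.
Needs rescan: yes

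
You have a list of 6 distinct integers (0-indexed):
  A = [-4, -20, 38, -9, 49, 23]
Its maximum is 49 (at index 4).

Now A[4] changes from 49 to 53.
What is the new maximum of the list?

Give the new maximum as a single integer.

Answer: 53

Derivation:
Old max = 49 (at index 4)
Change: A[4] 49 -> 53
Changed element WAS the max -> may need rescan.
  Max of remaining elements: 38
  New max = max(53, 38) = 53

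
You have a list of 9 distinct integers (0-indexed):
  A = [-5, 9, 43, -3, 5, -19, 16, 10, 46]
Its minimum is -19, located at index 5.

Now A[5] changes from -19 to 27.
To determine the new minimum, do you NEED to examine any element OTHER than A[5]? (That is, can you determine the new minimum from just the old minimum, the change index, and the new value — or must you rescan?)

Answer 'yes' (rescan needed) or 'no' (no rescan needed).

Old min = -19 at index 5
Change at index 5: -19 -> 27
Index 5 WAS the min and new value 27 > old min -19. Must rescan other elements to find the new min.
Needs rescan: yes

Answer: yes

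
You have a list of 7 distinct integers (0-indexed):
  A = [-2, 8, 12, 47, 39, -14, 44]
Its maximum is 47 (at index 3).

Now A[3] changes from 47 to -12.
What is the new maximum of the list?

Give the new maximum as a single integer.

Answer: 44

Derivation:
Old max = 47 (at index 3)
Change: A[3] 47 -> -12
Changed element WAS the max -> may need rescan.
  Max of remaining elements: 44
  New max = max(-12, 44) = 44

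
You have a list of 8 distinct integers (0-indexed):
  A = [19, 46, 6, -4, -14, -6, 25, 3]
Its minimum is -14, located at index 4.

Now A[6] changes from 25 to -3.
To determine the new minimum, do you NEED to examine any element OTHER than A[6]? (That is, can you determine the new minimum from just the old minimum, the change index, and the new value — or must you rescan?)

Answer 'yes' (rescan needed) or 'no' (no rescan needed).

Answer: no

Derivation:
Old min = -14 at index 4
Change at index 6: 25 -> -3
Index 6 was NOT the min. New min = min(-14, -3). No rescan of other elements needed.
Needs rescan: no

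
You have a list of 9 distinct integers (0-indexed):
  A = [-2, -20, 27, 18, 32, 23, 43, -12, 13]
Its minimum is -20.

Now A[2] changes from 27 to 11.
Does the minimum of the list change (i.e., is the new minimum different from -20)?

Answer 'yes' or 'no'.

Old min = -20
Change: A[2] 27 -> 11
Changed element was NOT the min; min changes only if 11 < -20.
New min = -20; changed? no

Answer: no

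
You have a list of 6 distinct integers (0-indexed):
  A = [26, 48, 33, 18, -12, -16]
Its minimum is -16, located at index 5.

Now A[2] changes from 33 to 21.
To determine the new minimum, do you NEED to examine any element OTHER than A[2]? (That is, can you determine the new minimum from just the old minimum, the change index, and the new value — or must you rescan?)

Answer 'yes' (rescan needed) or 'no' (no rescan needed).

Answer: no

Derivation:
Old min = -16 at index 5
Change at index 2: 33 -> 21
Index 2 was NOT the min. New min = min(-16, 21). No rescan of other elements needed.
Needs rescan: no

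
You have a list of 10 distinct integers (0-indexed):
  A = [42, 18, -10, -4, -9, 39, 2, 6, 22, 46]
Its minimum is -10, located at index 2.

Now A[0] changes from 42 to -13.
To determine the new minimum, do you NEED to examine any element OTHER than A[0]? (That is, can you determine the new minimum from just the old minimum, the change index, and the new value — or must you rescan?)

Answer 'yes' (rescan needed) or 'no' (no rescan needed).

Answer: no

Derivation:
Old min = -10 at index 2
Change at index 0: 42 -> -13
Index 0 was NOT the min. New min = min(-10, -13). No rescan of other elements needed.
Needs rescan: no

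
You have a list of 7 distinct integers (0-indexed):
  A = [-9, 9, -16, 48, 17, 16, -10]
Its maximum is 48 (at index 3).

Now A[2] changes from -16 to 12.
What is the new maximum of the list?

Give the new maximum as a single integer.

Old max = 48 (at index 3)
Change: A[2] -16 -> 12
Changed element was NOT the old max.
  New max = max(old_max, new_val) = max(48, 12) = 48

Answer: 48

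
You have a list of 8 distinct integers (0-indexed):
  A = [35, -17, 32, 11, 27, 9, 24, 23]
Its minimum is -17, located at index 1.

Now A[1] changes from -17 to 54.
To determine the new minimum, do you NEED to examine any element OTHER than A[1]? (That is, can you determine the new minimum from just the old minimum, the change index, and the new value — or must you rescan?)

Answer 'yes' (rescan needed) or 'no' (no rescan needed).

Old min = -17 at index 1
Change at index 1: -17 -> 54
Index 1 WAS the min and new value 54 > old min -17. Must rescan other elements to find the new min.
Needs rescan: yes

Answer: yes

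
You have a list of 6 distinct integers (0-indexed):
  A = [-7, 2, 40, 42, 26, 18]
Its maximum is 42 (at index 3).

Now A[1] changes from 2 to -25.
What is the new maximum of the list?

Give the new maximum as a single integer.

Answer: 42

Derivation:
Old max = 42 (at index 3)
Change: A[1] 2 -> -25
Changed element was NOT the old max.
  New max = max(old_max, new_val) = max(42, -25) = 42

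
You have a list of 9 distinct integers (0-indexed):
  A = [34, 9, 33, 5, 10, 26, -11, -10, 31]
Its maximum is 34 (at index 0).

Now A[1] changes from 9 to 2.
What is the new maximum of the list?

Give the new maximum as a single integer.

Old max = 34 (at index 0)
Change: A[1] 9 -> 2
Changed element was NOT the old max.
  New max = max(old_max, new_val) = max(34, 2) = 34

Answer: 34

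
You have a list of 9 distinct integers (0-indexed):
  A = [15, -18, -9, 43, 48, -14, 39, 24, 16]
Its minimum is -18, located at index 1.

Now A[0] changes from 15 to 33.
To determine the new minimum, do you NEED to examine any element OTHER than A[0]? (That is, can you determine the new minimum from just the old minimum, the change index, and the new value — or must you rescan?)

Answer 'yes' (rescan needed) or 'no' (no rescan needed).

Answer: no

Derivation:
Old min = -18 at index 1
Change at index 0: 15 -> 33
Index 0 was NOT the min. New min = min(-18, 33). No rescan of other elements needed.
Needs rescan: no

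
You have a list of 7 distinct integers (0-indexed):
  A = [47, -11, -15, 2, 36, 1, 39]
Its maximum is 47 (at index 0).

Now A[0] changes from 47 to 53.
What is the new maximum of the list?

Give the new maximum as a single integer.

Old max = 47 (at index 0)
Change: A[0] 47 -> 53
Changed element WAS the max -> may need rescan.
  Max of remaining elements: 39
  New max = max(53, 39) = 53

Answer: 53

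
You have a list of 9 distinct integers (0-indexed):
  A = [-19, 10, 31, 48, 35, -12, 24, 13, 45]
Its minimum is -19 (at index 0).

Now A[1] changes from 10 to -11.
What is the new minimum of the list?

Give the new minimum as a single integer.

Old min = -19 (at index 0)
Change: A[1] 10 -> -11
Changed element was NOT the old min.
  New min = min(old_min, new_val) = min(-19, -11) = -19

Answer: -19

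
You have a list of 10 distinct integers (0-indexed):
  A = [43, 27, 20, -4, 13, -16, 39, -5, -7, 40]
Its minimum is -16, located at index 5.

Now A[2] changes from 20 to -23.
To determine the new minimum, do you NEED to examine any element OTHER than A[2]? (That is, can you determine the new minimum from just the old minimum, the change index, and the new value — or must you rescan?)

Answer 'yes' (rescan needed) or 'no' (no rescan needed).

Old min = -16 at index 5
Change at index 2: 20 -> -23
Index 2 was NOT the min. New min = min(-16, -23). No rescan of other elements needed.
Needs rescan: no

Answer: no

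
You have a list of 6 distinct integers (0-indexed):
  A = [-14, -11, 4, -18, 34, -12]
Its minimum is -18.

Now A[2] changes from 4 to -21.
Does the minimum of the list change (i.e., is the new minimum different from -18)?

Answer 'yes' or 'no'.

Old min = -18
Change: A[2] 4 -> -21
Changed element was NOT the min; min changes only if -21 < -18.
New min = -21; changed? yes

Answer: yes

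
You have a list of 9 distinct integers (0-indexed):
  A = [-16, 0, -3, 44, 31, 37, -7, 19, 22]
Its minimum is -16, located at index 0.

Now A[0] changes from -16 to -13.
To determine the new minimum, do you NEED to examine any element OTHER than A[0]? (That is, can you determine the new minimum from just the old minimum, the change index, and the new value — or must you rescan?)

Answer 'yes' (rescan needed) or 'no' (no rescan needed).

Old min = -16 at index 0
Change at index 0: -16 -> -13
Index 0 WAS the min and new value -13 > old min -16. Must rescan other elements to find the new min.
Needs rescan: yes

Answer: yes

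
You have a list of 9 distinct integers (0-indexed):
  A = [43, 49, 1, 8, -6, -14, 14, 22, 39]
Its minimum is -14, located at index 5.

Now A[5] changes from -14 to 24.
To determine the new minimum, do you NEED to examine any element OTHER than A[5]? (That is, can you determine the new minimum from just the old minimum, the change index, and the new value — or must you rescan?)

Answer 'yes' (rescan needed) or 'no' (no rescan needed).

Old min = -14 at index 5
Change at index 5: -14 -> 24
Index 5 WAS the min and new value 24 > old min -14. Must rescan other elements to find the new min.
Needs rescan: yes

Answer: yes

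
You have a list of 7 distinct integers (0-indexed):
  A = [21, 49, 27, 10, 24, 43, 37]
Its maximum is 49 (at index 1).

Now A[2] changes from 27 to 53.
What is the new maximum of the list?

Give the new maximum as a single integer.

Answer: 53

Derivation:
Old max = 49 (at index 1)
Change: A[2] 27 -> 53
Changed element was NOT the old max.
  New max = max(old_max, new_val) = max(49, 53) = 53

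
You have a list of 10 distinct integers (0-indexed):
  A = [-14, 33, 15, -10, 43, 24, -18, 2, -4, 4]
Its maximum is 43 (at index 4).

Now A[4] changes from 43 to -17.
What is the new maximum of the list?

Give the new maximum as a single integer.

Old max = 43 (at index 4)
Change: A[4] 43 -> -17
Changed element WAS the max -> may need rescan.
  Max of remaining elements: 33
  New max = max(-17, 33) = 33

Answer: 33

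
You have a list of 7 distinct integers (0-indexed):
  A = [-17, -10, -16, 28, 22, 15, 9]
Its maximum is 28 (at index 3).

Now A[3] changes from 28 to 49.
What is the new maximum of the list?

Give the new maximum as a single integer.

Old max = 28 (at index 3)
Change: A[3] 28 -> 49
Changed element WAS the max -> may need rescan.
  Max of remaining elements: 22
  New max = max(49, 22) = 49

Answer: 49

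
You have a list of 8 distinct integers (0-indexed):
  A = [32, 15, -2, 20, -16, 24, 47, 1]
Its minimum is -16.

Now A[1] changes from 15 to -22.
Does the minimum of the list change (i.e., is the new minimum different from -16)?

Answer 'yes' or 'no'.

Answer: yes

Derivation:
Old min = -16
Change: A[1] 15 -> -22
Changed element was NOT the min; min changes only if -22 < -16.
New min = -22; changed? yes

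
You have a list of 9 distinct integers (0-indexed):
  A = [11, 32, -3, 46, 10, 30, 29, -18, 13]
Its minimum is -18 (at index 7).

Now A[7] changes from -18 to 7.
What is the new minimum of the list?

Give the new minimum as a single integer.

Old min = -18 (at index 7)
Change: A[7] -18 -> 7
Changed element WAS the min. Need to check: is 7 still <= all others?
  Min of remaining elements: -3
  New min = min(7, -3) = -3

Answer: -3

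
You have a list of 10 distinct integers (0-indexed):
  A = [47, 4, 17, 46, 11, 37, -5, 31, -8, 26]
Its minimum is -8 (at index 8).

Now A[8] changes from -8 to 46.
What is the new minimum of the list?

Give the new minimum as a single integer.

Old min = -8 (at index 8)
Change: A[8] -8 -> 46
Changed element WAS the min. Need to check: is 46 still <= all others?
  Min of remaining elements: -5
  New min = min(46, -5) = -5

Answer: -5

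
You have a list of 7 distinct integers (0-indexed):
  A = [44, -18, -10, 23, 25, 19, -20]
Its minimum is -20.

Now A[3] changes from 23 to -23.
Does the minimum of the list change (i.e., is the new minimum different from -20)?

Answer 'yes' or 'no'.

Old min = -20
Change: A[3] 23 -> -23
Changed element was NOT the min; min changes only if -23 < -20.
New min = -23; changed? yes

Answer: yes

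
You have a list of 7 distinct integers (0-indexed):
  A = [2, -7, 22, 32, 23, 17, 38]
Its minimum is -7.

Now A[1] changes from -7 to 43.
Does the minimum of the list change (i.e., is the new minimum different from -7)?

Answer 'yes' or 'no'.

Answer: yes

Derivation:
Old min = -7
Change: A[1] -7 -> 43
Changed element was the min; new min must be rechecked.
New min = 2; changed? yes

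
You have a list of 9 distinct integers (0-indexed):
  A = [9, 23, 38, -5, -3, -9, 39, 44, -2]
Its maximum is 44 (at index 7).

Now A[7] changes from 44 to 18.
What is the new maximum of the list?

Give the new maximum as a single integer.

Old max = 44 (at index 7)
Change: A[7] 44 -> 18
Changed element WAS the max -> may need rescan.
  Max of remaining elements: 39
  New max = max(18, 39) = 39

Answer: 39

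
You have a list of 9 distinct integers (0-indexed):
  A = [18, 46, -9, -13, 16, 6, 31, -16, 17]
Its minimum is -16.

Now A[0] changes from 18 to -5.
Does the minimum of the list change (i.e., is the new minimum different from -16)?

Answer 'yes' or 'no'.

Answer: no

Derivation:
Old min = -16
Change: A[0] 18 -> -5
Changed element was NOT the min; min changes only if -5 < -16.
New min = -16; changed? no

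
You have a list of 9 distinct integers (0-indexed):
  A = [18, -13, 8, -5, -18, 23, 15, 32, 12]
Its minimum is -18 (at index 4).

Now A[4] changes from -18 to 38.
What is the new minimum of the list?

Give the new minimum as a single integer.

Answer: -13

Derivation:
Old min = -18 (at index 4)
Change: A[4] -18 -> 38
Changed element WAS the min. Need to check: is 38 still <= all others?
  Min of remaining elements: -13
  New min = min(38, -13) = -13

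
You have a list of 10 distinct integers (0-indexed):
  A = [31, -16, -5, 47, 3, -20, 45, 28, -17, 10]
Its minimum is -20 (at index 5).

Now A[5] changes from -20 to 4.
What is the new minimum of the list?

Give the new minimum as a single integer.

Answer: -17

Derivation:
Old min = -20 (at index 5)
Change: A[5] -20 -> 4
Changed element WAS the min. Need to check: is 4 still <= all others?
  Min of remaining elements: -17
  New min = min(4, -17) = -17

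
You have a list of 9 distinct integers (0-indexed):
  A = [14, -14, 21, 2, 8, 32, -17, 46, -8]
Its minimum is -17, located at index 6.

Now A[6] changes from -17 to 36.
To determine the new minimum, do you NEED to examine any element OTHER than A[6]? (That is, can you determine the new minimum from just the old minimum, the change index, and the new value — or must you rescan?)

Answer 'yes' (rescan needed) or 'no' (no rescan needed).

Old min = -17 at index 6
Change at index 6: -17 -> 36
Index 6 WAS the min and new value 36 > old min -17. Must rescan other elements to find the new min.
Needs rescan: yes

Answer: yes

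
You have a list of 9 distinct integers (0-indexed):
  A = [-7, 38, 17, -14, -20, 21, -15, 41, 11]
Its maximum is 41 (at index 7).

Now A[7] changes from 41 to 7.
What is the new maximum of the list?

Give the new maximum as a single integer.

Answer: 38

Derivation:
Old max = 41 (at index 7)
Change: A[7] 41 -> 7
Changed element WAS the max -> may need rescan.
  Max of remaining elements: 38
  New max = max(7, 38) = 38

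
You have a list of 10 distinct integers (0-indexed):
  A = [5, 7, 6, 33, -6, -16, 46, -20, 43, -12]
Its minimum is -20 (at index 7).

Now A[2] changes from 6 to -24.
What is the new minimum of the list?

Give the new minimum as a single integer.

Answer: -24

Derivation:
Old min = -20 (at index 7)
Change: A[2] 6 -> -24
Changed element was NOT the old min.
  New min = min(old_min, new_val) = min(-20, -24) = -24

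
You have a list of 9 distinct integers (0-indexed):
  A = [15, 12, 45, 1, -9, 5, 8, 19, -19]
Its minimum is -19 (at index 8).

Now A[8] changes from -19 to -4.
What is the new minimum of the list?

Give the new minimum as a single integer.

Answer: -9

Derivation:
Old min = -19 (at index 8)
Change: A[8] -19 -> -4
Changed element WAS the min. Need to check: is -4 still <= all others?
  Min of remaining elements: -9
  New min = min(-4, -9) = -9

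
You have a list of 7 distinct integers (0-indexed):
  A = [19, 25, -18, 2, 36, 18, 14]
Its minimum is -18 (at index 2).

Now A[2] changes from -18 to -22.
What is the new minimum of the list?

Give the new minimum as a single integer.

Answer: -22

Derivation:
Old min = -18 (at index 2)
Change: A[2] -18 -> -22
Changed element WAS the min. Need to check: is -22 still <= all others?
  Min of remaining elements: 2
  New min = min(-22, 2) = -22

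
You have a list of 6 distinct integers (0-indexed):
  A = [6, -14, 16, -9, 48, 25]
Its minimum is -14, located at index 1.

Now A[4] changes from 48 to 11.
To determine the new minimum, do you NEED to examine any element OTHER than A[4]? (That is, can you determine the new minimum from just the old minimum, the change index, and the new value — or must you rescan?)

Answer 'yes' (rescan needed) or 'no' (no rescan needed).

Old min = -14 at index 1
Change at index 4: 48 -> 11
Index 4 was NOT the min. New min = min(-14, 11). No rescan of other elements needed.
Needs rescan: no

Answer: no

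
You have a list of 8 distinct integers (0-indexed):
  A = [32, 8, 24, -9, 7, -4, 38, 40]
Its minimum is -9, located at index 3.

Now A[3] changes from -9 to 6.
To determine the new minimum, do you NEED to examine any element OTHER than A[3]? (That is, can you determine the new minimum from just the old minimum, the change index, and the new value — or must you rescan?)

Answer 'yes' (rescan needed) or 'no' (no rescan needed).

Old min = -9 at index 3
Change at index 3: -9 -> 6
Index 3 WAS the min and new value 6 > old min -9. Must rescan other elements to find the new min.
Needs rescan: yes

Answer: yes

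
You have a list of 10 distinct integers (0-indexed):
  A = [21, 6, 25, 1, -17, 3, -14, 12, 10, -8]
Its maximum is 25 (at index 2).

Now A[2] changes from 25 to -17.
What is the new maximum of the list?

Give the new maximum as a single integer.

Old max = 25 (at index 2)
Change: A[2] 25 -> -17
Changed element WAS the max -> may need rescan.
  Max of remaining elements: 21
  New max = max(-17, 21) = 21

Answer: 21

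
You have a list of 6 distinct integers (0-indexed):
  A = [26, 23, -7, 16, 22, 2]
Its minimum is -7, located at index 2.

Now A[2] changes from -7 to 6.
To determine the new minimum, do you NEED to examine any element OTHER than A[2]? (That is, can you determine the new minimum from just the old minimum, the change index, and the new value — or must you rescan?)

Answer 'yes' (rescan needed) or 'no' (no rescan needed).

Answer: yes

Derivation:
Old min = -7 at index 2
Change at index 2: -7 -> 6
Index 2 WAS the min and new value 6 > old min -7. Must rescan other elements to find the new min.
Needs rescan: yes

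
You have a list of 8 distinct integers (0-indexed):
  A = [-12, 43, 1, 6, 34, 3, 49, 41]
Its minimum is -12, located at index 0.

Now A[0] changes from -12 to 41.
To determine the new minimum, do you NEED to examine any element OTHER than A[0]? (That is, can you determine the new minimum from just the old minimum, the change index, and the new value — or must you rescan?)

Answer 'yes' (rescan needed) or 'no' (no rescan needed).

Answer: yes

Derivation:
Old min = -12 at index 0
Change at index 0: -12 -> 41
Index 0 WAS the min and new value 41 > old min -12. Must rescan other elements to find the new min.
Needs rescan: yes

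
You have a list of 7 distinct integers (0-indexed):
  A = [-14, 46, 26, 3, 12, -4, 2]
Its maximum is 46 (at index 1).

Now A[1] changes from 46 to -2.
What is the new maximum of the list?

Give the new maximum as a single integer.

Old max = 46 (at index 1)
Change: A[1] 46 -> -2
Changed element WAS the max -> may need rescan.
  Max of remaining elements: 26
  New max = max(-2, 26) = 26

Answer: 26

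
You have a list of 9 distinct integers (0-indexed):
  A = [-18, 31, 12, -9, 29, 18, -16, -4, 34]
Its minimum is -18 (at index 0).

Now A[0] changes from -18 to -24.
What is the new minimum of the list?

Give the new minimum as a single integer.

Answer: -24

Derivation:
Old min = -18 (at index 0)
Change: A[0] -18 -> -24
Changed element WAS the min. Need to check: is -24 still <= all others?
  Min of remaining elements: -16
  New min = min(-24, -16) = -24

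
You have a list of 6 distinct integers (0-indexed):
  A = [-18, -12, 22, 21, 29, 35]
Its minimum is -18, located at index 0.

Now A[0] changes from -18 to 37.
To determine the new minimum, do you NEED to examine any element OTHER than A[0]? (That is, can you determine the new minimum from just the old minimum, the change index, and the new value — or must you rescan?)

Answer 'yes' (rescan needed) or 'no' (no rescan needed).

Old min = -18 at index 0
Change at index 0: -18 -> 37
Index 0 WAS the min and new value 37 > old min -18. Must rescan other elements to find the new min.
Needs rescan: yes

Answer: yes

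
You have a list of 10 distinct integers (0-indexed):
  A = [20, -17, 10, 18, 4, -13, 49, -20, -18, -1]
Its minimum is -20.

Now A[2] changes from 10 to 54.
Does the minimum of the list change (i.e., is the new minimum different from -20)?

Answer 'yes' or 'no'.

Answer: no

Derivation:
Old min = -20
Change: A[2] 10 -> 54
Changed element was NOT the min; min changes only if 54 < -20.
New min = -20; changed? no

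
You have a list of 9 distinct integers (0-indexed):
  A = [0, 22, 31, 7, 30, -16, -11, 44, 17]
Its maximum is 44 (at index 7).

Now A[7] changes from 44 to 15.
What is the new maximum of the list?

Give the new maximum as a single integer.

Answer: 31

Derivation:
Old max = 44 (at index 7)
Change: A[7] 44 -> 15
Changed element WAS the max -> may need rescan.
  Max of remaining elements: 31
  New max = max(15, 31) = 31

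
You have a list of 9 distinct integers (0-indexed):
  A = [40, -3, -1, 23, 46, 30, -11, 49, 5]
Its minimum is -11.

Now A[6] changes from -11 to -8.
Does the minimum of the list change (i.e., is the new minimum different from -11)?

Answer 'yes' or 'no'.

Old min = -11
Change: A[6] -11 -> -8
Changed element was the min; new min must be rechecked.
New min = -8; changed? yes

Answer: yes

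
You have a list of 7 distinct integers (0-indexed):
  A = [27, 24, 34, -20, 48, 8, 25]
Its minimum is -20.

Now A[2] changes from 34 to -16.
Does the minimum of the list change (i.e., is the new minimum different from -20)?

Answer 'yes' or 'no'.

Old min = -20
Change: A[2] 34 -> -16
Changed element was NOT the min; min changes only if -16 < -20.
New min = -20; changed? no

Answer: no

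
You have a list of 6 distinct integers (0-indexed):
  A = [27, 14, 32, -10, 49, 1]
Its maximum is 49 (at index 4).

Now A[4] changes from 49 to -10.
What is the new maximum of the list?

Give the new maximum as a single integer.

Old max = 49 (at index 4)
Change: A[4] 49 -> -10
Changed element WAS the max -> may need rescan.
  Max of remaining elements: 32
  New max = max(-10, 32) = 32

Answer: 32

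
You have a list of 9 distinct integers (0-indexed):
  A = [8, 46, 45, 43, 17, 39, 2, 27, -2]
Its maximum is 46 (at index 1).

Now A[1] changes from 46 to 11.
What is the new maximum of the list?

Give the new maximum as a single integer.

Answer: 45

Derivation:
Old max = 46 (at index 1)
Change: A[1] 46 -> 11
Changed element WAS the max -> may need rescan.
  Max of remaining elements: 45
  New max = max(11, 45) = 45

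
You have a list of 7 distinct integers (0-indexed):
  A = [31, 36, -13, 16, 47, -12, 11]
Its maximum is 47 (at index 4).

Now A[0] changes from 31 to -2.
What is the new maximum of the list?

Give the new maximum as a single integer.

Old max = 47 (at index 4)
Change: A[0] 31 -> -2
Changed element was NOT the old max.
  New max = max(old_max, new_val) = max(47, -2) = 47

Answer: 47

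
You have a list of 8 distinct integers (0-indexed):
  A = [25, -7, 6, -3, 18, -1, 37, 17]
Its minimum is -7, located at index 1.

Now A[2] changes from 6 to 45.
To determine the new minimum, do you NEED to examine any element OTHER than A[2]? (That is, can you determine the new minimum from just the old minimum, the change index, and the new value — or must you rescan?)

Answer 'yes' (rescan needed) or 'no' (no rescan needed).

Answer: no

Derivation:
Old min = -7 at index 1
Change at index 2: 6 -> 45
Index 2 was NOT the min. New min = min(-7, 45). No rescan of other elements needed.
Needs rescan: no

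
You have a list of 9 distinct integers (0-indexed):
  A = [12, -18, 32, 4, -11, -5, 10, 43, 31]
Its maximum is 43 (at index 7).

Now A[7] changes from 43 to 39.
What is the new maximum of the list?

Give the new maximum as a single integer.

Old max = 43 (at index 7)
Change: A[7] 43 -> 39
Changed element WAS the max -> may need rescan.
  Max of remaining elements: 32
  New max = max(39, 32) = 39

Answer: 39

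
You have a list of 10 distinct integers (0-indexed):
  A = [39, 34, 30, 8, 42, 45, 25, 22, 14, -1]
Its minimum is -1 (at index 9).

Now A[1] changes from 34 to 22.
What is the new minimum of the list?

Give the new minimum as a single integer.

Answer: -1

Derivation:
Old min = -1 (at index 9)
Change: A[1] 34 -> 22
Changed element was NOT the old min.
  New min = min(old_min, new_val) = min(-1, 22) = -1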